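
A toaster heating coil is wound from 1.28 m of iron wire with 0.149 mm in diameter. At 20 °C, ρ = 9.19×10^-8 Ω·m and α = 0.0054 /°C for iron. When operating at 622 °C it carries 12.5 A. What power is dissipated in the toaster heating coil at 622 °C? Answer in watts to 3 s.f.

A = π(d/2)² = π(7.4500e-05 m)² = 1.744e-08 m²
R₍20₎ = ρL/A = (9.19×10^-8)(1.28)/(1.744e-08) = 6.746 Ω
R₍622₎ = R₍20₎(1 + αΔT) = 6.746 × (1 + 0.0054×602) = 28.68 Ω
P = I²R = (12.5)² × 28.68 = 4480 W

4480 W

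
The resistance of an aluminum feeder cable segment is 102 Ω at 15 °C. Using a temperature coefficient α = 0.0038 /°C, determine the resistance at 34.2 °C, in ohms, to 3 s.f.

ΔT = 34.2 − 15 = 19.2 °C
R = R₀(1 + αΔT) = 102 × (1 + 0.0038×19.2) = 102 × 1.073 = 109 Ω

109 Ω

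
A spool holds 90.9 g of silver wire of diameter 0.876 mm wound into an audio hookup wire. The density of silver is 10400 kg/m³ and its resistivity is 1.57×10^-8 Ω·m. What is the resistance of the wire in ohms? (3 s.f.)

0.378 Ω

A = π(d/2)² = π(4.3800e-04 m)² = 6.0270e-07 m²
L = m/(density·A) = 0.0909/(10400×6.0270e-07) = 14.5 m
R = ρL/A = (1.57×10^-8)(14.5)/(6.0270e-07) = 0.378 Ω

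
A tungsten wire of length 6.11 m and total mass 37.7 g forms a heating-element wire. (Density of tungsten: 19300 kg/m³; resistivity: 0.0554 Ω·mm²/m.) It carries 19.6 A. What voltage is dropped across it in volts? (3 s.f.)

20.8 V

ρ = 0.0554 Ω·mm²/m = 5.54×10^-8 Ω·m
A = m/(density·L) = 0.0377/(19300×6.11) = 3.1970e-07 m²
R = ρL/A = (5.54×10^-8)(6.11)/(3.1970e-07) = 1.059 Ω
V = IR = 19.6 × 1.059 = 20.8 V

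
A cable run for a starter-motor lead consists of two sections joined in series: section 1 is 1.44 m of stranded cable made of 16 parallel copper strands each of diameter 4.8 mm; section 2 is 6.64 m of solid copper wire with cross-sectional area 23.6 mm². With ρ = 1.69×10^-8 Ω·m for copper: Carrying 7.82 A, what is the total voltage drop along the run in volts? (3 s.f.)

0.0378 V

Section 1: A_strand = π(2.4000e-03)² = 1.810e-05 m²; R₁ = ρL/(N·A_s) = (1.69×10^-8)(1.44)/(16×1.810e-05) = 8.405×10^-5 Ω
Section 2: A = 23.6 mm² = 2.360e-05 m²
R₂ = (1.69×10^-8)(6.64)/(2.360e-05) = 0.004755 Ω
R = R₁ + R₂ = 0.004839 Ω
V = IR = 7.82 × 0.004839 = 0.0378 V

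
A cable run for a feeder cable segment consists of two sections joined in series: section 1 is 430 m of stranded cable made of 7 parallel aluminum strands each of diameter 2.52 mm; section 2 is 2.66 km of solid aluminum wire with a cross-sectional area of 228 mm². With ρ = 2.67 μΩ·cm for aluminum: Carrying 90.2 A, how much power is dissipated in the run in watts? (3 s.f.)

5210 W

ρ = 2.67 μΩ·cm = 2.67×10^-8 Ω·m
Section 1: A_strand = π(1.2600e-03)² = 4.988e-06 m²; R₁ = ρL/(N·A_s) = (2.67×10^-8)(430)/(7×4.988e-06) = 0.3288 Ω
Section 2: A = 228 mm² = 2.280e-04 m²
R₂ = (2.67×10^-8)(2660)/(2.280e-04) = 0.3115 Ω
R = R₁ + R₂ = 0.6403 Ω
P = I²R = (90.2)² × 0.6403 = 5210 W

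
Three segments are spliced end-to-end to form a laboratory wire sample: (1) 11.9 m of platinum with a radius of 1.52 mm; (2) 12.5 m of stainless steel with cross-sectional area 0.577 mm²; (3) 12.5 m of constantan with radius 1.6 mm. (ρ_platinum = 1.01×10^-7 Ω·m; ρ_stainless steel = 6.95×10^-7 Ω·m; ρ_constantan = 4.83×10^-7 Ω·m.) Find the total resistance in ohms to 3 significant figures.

16.0 Ω

Seg 1: A = πr² = π(1.5200e-03 m)² = 7.258e-06 m²
R_1 = (1.01×10^-7)(11.9)/(7.258e-06) = 0.1656 Ω
Seg 2: A = 0.577 mm² = 5.770e-07 m²
R_2 = (6.95×10^-7)(12.5)/(5.770e-07) = 15.06 Ω
Seg 3: A = πr² = π(1.6000e-03 m)² = 8.042e-06 m²
R_3 = (4.83×10^-7)(12.5)/(8.042e-06) = 0.7507 Ω
R_total = R_1 + R_2 + R_3 = 16.0 Ω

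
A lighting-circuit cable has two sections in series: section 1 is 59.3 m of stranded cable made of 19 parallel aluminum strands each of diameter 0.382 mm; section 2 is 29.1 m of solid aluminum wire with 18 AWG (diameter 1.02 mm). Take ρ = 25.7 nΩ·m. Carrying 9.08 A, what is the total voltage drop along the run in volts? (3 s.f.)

ρ = 25.7 nΩ·m = 2.57×10^-8 Ω·m
Section 1: A_strand = π(1.9100e-04)² = 1.146e-07 m²; R₁ = ρL/(N·A_s) = (2.57×10^-8)(59.3)/(19×1.146e-07) = 0.6999 Ω
Section 2: A = π(1.02/2 mm)² = π(5.1000e-04 m)² = 8.171e-07 m²
R₂ = (2.57×10^-8)(29.1)/(8.171e-07) = 0.9152 Ω
R = R₁ + R₂ = 1.615 Ω
V = IR = 9.08 × 1.615 = 14.7 V

14.7 V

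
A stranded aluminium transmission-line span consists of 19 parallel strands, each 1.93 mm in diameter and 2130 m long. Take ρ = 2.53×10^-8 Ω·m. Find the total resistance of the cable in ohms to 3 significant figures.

0.969 Ω

A_strand = π(9.6500e-04 m)² = 2.926e-06 m²
R_strand = ρL/A = (2.53×10^-8)(2130)/(2.926e-06) = 18.42 Ω
R_total = R_strand/N = 18.42/19 = 0.969 Ω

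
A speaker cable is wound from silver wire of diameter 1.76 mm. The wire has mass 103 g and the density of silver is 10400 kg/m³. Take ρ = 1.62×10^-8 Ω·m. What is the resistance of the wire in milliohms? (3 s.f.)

A = π(d/2)² = π(8.8000e-04 m)² = 2.4328e-06 m²
L = m/(density·A) = 0.103/(10400×2.4328e-06) = 4.071 m
R = ρL/A = (1.62×10^-8)(4.071)/(2.4328e-06) = 27.1 mΩ

27.1 mΩ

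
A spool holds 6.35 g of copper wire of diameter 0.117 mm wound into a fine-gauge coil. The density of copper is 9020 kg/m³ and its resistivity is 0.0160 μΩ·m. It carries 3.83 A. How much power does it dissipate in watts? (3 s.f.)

ρ = 0.0160 μΩ·m = 1.60×10^-8 Ω·m
A = π(d/2)² = π(5.8500e-05 m)² = 1.0751e-08 m²
L = m/(density·A) = 0.00635/(9020×1.0751e-08) = 65.48 m
R = ρL/A = (1.60×10^-8)(65.48)/(1.0751e-08) = 97.45 Ω
P = I²R = (3.83)² × 97.45 = 1430 W

1430 W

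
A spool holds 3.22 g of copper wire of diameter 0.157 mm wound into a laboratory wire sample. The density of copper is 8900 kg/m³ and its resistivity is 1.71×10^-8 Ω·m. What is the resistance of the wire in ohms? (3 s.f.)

16.5 Ω

A = π(d/2)² = π(7.8500e-05 m)² = 1.9359e-08 m²
L = m/(density·A) = 0.00322/(8900×1.9359e-08) = 18.69 m
R = ρL/A = (1.71×10^-8)(18.69)/(1.9359e-08) = 16.5 Ω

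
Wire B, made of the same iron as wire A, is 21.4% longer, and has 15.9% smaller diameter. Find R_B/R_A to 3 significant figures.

R ∝ L/d², so R_B/R_A = (1 + 21.4/100) × (1 − 15.9/100)⁻²
= 1.214 × 1.414 = 1.72

1.72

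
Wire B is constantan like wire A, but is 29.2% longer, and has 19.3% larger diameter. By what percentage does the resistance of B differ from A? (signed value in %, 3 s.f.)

-9.22%

R ∝ L/d², so R_B/R_A = (1 + 29.2/100) × (1 + 19.3/100)⁻²
= 1.292 × 0.7026 = 0.9078
(R_B − R_A)/R_A = 0.9078 − 1 = -9.22%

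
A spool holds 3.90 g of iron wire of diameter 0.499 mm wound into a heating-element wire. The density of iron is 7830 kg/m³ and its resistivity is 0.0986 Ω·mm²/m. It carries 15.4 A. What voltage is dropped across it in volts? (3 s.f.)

19.8 V

ρ = 0.0986 Ω·mm²/m = 9.86×10^-8 Ω·m
A = π(d/2)² = π(2.4950e-04 m)² = 1.9556e-07 m²
L = m/(density·A) = 0.0039/(7830×1.9556e-07) = 2.547 m
R = ρL/A = (9.86×10^-8)(2.547)/(1.9556e-07) = 1.284 Ω
V = IR = 15.4 × 1.284 = 19.8 V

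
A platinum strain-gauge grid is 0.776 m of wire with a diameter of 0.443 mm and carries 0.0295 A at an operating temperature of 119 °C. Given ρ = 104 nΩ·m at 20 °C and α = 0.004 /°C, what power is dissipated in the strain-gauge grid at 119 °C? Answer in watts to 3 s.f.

ρ = 104 nΩ·m = 1.04×10^-7 Ω·m
A = π(d/2)² = π(2.2150e-04 m)² = 1.541e-07 m²
R₍20₎ = ρL/A = (1.04×10^-7)(0.776)/(1.541e-07) = 0.5236 Ω
R₍119₎ = R₍20₎(1 + αΔT) = 0.5236 × (1 + 0.004×99) = 0.7309 Ω
P = I²R = (0.0295)² × 0.7309 = 6.36×10^-4 W

6.36×10^-4 W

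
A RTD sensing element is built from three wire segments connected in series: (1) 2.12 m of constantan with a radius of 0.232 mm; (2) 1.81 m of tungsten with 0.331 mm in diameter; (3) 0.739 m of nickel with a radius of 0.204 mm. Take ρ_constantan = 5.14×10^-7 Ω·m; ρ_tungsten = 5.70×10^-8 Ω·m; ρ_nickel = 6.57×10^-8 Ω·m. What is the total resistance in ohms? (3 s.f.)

8.01 Ω

Seg 1: A = πr² = π(2.3200e-04 m)² = 1.691e-07 m²
R_1 = (5.14×10^-7)(2.12)/(1.691e-07) = 6.444 Ω
Seg 2: A = π(d/2)² = π(1.6550e-04 m)² = 8.605e-08 m²
R_2 = (5.70×10^-8)(1.81)/(8.605e-08) = 1.199 Ω
Seg 3: A = πr² = π(2.0400e-04 m)² = 1.307e-07 m²
R_3 = (6.57×10^-8)(0.739)/(1.307e-07) = 0.3714 Ω
R_total = R_1 + R_2 + R_3 = 8.01 Ω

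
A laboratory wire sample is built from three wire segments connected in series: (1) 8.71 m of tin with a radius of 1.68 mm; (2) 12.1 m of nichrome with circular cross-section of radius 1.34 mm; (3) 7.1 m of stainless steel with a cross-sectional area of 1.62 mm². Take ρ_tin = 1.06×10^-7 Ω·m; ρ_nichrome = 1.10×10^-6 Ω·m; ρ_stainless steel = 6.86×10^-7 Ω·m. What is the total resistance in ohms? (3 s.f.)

Seg 1: A = πr² = π(1.6800e-03 m)² = 8.867e-06 m²
R_1 = (1.06×10^-7)(8.71)/(8.867e-06) = 0.1041 Ω
Seg 2: A = πr² = π(1.3400e-03 m)² = 5.641e-06 m²
R_2 = (1.10×10^-6)(12.1)/(5.641e-06) = 2.359 Ω
Seg 3: A = 1.62 mm² = 1.620e-06 m²
R_3 = (6.86×10^-7)(7.1)/(1.620e-06) = 3.007 Ω
R_total = R_1 + R_2 + R_3 = 5.47 Ω

5.47 Ω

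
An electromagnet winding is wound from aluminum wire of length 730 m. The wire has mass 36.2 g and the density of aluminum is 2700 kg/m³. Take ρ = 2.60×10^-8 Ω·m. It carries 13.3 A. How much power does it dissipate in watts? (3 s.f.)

1.83×10^5 W

A = m/(density·L) = 0.0362/(2700×730) = 1.8366e-08 m²
R = ρL/A = (2.60×10^-8)(730)/(1.8366e-08) = 1033 Ω
P = I²R = (13.3)² × 1033 = 1.83×10^5 W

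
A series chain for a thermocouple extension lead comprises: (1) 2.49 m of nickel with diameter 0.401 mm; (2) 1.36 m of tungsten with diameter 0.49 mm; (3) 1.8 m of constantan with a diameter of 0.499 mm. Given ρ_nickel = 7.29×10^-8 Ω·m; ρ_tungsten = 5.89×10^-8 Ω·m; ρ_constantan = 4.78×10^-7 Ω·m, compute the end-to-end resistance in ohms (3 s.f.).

6.26 Ω

Seg 1: A = π(d/2)² = π(2.0050e-04 m)² = 1.263e-07 m²
R_1 = (7.29×10^-8)(2.49)/(1.263e-07) = 1.437 Ω
Seg 2: A = π(d/2)² = π(2.4500e-04 m)² = 1.886e-07 m²
R_2 = (5.89×10^-8)(1.36)/(1.886e-07) = 0.4248 Ω
Seg 3: A = π(d/2)² = π(2.4950e-04 m)² = 1.956e-07 m²
R_3 = (4.78×10^-7)(1.8)/(1.956e-07) = 4.4 Ω
R_total = R_1 + R_2 + R_3 = 6.26 Ω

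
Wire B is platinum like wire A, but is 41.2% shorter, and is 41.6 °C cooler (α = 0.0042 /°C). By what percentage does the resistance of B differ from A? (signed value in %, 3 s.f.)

-51.5%

R ∝ ρL/d² with ρ ∝ (1+αΔT), so R_B/R_A = (1 − 41.2/100) × (1 − 0.0042×41.6)
= 0.588 × 0.8253 = 0.4853
(R_B − R_A)/R_A = 0.4853 − 1 = -51.5%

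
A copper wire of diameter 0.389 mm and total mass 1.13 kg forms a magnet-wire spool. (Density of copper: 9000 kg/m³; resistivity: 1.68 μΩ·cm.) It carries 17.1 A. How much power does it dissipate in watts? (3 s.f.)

43700 W

ρ = 1.68 μΩ·cm = 1.68×10^-8 Ω·m
A = π(d/2)² = π(1.9450e-04 m)² = 1.1885e-07 m²
L = m/(density·A) = 1.13/(9000×1.1885e-07) = 1056 m
R = ρL/A = (1.68×10^-8)(1056)/(1.1885e-07) = 149.3 Ω
P = I²R = (17.1)² × 149.3 = 43700 W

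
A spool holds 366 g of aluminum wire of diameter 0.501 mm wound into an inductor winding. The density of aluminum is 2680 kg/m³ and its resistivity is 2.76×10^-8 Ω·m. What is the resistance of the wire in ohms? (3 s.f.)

97.0 Ω

A = π(d/2)² = π(2.5050e-04 m)² = 1.9714e-07 m²
L = m/(density·A) = 0.366/(2680×1.9714e-07) = 692.8 m
R = ρL/A = (2.76×10^-8)(692.8)/(1.9714e-07) = 97.0 Ω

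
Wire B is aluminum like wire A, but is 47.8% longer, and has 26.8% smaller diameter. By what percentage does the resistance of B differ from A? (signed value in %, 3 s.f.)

R ∝ L/d², so R_B/R_A = (1 + 47.8/100) × (1 − 26.8/100)⁻²
= 1.478 × 1.866 = 2.758
(R_B − R_A)/R_A = 2.758 − 1 = 176%

176%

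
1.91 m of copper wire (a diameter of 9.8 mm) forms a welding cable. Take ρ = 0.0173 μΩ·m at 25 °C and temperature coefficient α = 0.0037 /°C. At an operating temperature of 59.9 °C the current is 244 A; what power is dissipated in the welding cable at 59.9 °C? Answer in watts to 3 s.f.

ρ = 0.0173 μΩ·m = 1.73×10^-8 Ω·m
A = π(d/2)² = π(4.9000e-03 m)² = 7.543e-05 m²
R₍25₎ = ρL/A = (1.73×10^-8)(1.91)/(7.543e-05) = 4.381×10^-4 Ω
R₍59.9₎ = R₍25₎(1 + αΔT) = 4.381×10^-4 × (1 + 0.0037×34.9) = 4.946×10^-4 Ω
P = I²R = (244)² × 4.946×10^-4 = 29.4 W

29.4 W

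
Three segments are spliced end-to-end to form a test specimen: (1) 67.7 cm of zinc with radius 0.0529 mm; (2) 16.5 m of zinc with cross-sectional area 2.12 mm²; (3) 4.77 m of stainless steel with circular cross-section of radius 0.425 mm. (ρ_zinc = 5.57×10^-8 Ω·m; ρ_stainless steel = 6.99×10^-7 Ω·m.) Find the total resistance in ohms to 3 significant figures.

Seg 1: A = πr² = π(5.2900e-05 m)² = 8.791e-09 m²
R_1 = (5.57×10^-8)(0.677)/(8.791e-09) = 4.289 Ω
Seg 2: A = 2.12 mm² = 2.120e-06 m²
R_2 = (5.57×10^-8)(16.5)/(2.120e-06) = 0.4335 Ω
Seg 3: A = πr² = π(4.2500e-04 m)² = 5.675e-07 m²
R_3 = (6.99×10^-7)(4.77)/(5.675e-07) = 5.876 Ω
R_total = R_1 + R_2 + R_3 = 10.6 Ω

10.6 Ω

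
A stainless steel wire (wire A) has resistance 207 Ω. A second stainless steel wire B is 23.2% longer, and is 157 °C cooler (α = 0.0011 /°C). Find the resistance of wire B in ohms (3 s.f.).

211 Ω

R ∝ ρL/d² with ρ ∝ (1+αΔT), so R_B/R_A = (1 + 23.2/100) × (1 − 0.0011×157)
= 1.232 × 0.8273 = 1.019
R_B = 1.019 × 207 = 211 Ω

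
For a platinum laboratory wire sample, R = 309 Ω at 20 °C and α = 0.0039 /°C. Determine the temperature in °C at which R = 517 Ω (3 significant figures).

193 °C

R = R₀(1 + α(T − T₀)) ⇒ T = T₀ + (R/R₀ − 1)/α
T = 20 + (517/309 − 1)/0.0039 = 20 + (0.6731)/0.0039 = 193 °C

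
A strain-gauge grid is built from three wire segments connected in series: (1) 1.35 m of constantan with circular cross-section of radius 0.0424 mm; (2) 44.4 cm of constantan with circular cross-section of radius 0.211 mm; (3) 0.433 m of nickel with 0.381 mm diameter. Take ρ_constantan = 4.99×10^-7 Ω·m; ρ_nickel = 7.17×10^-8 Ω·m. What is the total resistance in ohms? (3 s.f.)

Seg 1: A = πr² = π(4.2400e-05 m)² = 5.648e-09 m²
R_1 = (4.99×10^-7)(1.35)/(5.648e-09) = 119.3 Ω
Seg 2: A = πr² = π(2.1100e-04 m)² = 1.399e-07 m²
R_2 = (4.99×10^-7)(0.444)/(1.399e-07) = 1.584 Ω
Seg 3: A = π(d/2)² = π(1.9050e-04 m)² = 1.140e-07 m²
R_3 = (7.17×10^-8)(0.433)/(1.140e-07) = 0.2723 Ω
R_total = R_1 + R_2 + R_3 = 121 Ω

121 Ω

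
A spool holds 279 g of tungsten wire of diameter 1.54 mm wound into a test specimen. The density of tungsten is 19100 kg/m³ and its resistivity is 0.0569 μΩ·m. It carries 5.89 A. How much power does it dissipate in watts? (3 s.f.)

ρ = 0.0569 μΩ·m = 5.69×10^-8 Ω·m
A = π(d/2)² = π(7.7000e-04 m)² = 1.8627e-06 m²
L = m/(density·A) = 0.279/(19100×1.8627e-06) = 7.842 m
R = ρL/A = (5.69×10^-8)(7.842)/(1.8627e-06) = 0.2396 Ω
P = I²R = (5.89)² × 0.2396 = 8.31 W

8.31 W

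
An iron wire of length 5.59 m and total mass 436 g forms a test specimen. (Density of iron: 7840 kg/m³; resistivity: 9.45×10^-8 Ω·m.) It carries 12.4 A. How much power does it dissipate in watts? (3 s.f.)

8.16 W

A = m/(density·L) = 0.436/(7840×5.59) = 9.9485e-06 m²
R = ρL/A = (9.45×10^-8)(5.59)/(9.9485e-06) = 0.0531 Ω
P = I²R = (12.4)² × 0.0531 = 8.16 W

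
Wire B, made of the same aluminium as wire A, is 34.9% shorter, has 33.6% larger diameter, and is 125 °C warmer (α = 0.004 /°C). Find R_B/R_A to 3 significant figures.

0.547

R ∝ ρL/d² with ρ ∝ (1+αΔT), so R_B/R_A = (1 − 34.9/100) × (1 + 33.6/100)⁻² × (1 + 0.004×125)
= 0.651 × 0.5603 × 1.5 = 0.547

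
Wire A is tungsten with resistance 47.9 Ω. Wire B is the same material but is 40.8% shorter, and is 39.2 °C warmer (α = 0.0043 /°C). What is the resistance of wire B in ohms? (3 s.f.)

33.1 Ω

R ∝ ρL/d² with ρ ∝ (1+αΔT), so R_B/R_A = (1 − 40.8/100) × (1 + 0.0043×39.2)
= 0.592 × 1.169 = 0.6918
R_B = 0.6918 × 47.9 = 33.1 Ω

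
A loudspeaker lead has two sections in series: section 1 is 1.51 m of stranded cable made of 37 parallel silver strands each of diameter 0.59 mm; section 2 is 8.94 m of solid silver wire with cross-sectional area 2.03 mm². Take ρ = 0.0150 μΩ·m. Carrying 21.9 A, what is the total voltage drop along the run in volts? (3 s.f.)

1.50 V

ρ = 0.0150 μΩ·m = 1.50×10^-8 Ω·m
Section 1: A_strand = π(2.9500e-04)² = 2.734e-07 m²; R₁ = ρL/(N·A_s) = (1.50×10^-8)(1.51)/(37×2.734e-07) = 0.002239 Ω
Section 2: A = 2.03 mm² = 2.030e-06 m²
R₂ = (1.50×10^-8)(8.94)/(2.030e-06) = 0.06606 Ω
R = R₁ + R₂ = 0.0683 Ω
V = IR = 21.9 × 0.0683 = 1.50 V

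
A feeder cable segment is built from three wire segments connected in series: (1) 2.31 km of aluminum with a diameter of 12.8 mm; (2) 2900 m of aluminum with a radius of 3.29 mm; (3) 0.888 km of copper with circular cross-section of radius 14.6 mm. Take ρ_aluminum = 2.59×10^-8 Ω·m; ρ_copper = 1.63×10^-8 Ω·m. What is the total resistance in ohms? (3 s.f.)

2.70 Ω

Seg 1: A = π(d/2)² = π(6.4000e-03 m)² = 1.287e-04 m²
R_1 = (2.59×10^-8)(2310)/(1.287e-04) = 0.4649 Ω
Seg 2: A = πr² = π(3.2900e-03 m)² = 3.400e-05 m²
R_2 = (2.59×10^-8)(2900)/(3.400e-05) = 2.209 Ω
Seg 3: A = πr² = π(1.4600e-02 m)² = 6.697e-04 m²
R_3 = (1.63×10^-8)(888)/(6.697e-04) = 0.02161 Ω
R_total = R_1 + R_2 + R_3 = 2.70 Ω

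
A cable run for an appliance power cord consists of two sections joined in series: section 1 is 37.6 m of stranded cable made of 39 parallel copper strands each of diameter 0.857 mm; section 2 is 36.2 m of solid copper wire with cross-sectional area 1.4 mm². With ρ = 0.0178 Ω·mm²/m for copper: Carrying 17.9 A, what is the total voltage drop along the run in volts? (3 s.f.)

8.77 V

ρ = 0.0178 Ω·mm²/m = 1.78×10^-8 Ω·m
Section 1: A_strand = π(4.2850e-04)² = 5.768e-07 m²; R₁ = ρL/(N·A_s) = (1.78×10^-8)(37.6)/(39×5.768e-07) = 0.02975 Ω
Section 2: A = 1.4 mm² = 1.400e-06 m²
R₂ = (1.78×10^-8)(36.2)/(1.400e-06) = 0.4603 Ω
R = R₁ + R₂ = 0.49 Ω
V = IR = 17.9 × 0.49 = 8.77 V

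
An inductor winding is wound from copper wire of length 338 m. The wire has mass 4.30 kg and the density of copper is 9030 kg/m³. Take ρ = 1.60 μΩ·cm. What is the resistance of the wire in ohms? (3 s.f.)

3.84 Ω

ρ = 1.60 μΩ·cm = 1.60×10^-8 Ω·m
A = m/(density·L) = 4.3/(9030×338) = 1.4088e-06 m²
R = ρL/A = (1.60×10^-8)(338)/(1.4088e-06) = 3.84 Ω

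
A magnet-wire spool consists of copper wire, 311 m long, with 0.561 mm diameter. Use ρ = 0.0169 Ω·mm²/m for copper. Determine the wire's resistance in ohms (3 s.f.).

21.3 Ω

ρ = 0.0169 Ω·mm²/m = 1.69×10^-8 Ω·m
A = π(d/2)² = π(2.8050e-04 m)² = 2.472e-07 m²
R = ρL/A = (1.69×10^-8)(311 m)/(2.472e-07 m²) = 21.3 Ω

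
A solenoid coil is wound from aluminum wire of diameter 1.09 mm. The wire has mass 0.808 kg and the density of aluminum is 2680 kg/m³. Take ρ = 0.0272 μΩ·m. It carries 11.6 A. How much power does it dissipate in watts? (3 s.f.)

1270 W

ρ = 0.0272 μΩ·m = 2.72×10^-8 Ω·m
A = π(d/2)² = π(5.4500e-04 m)² = 9.3313e-07 m²
L = m/(density·A) = 0.808/(2680×9.3313e-07) = 323.1 m
R = ρL/A = (2.72×10^-8)(323.1)/(9.3313e-07) = 9.418 Ω
P = I²R = (11.6)² × 9.418 = 1270 W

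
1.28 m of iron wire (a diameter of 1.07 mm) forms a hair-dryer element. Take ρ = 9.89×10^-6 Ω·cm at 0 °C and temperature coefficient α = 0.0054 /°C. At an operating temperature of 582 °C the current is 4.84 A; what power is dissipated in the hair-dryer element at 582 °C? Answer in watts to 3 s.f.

13.7 W

ρ = 9.89×10^-6 Ω·cm = 9.89×10^-8 Ω·m
A = π(d/2)² = π(5.3500e-04 m)² = 8.992e-07 m²
R₍0₎ = ρL/A = (9.89×10^-8)(1.28)/(8.992e-07) = 0.1408 Ω
R₍582₎ = R₍0₎(1 + αΔT) = 0.1408 × (1 + 0.0054×582) = 0.5832 Ω
P = I²R = (4.84)² × 0.5832 = 13.7 W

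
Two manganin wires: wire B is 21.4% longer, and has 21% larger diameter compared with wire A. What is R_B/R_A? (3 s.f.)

R ∝ L/d², so R_B/R_A = (1 + 21.4/100) × (1 + 21/100)⁻²
= 1.214 × 0.683 = 0.829

0.829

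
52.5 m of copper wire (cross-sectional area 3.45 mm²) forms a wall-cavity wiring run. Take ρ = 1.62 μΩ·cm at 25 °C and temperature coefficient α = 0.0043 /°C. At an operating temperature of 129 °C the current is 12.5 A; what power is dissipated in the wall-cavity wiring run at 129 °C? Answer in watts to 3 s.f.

55.7 W

ρ = 1.62 μΩ·cm = 1.62×10^-8 Ω·m
A = 3.45 mm² = 3.450e-06 m²
R₍25₎ = ρL/A = (1.62×10^-8)(52.5)/(3.450e-06) = 0.2465 Ω
R₍129₎ = R₍25₎(1 + αΔT) = 0.2465 × (1 + 0.0043×104) = 0.3568 Ω
P = I²R = (12.5)² × 0.3568 = 55.7 W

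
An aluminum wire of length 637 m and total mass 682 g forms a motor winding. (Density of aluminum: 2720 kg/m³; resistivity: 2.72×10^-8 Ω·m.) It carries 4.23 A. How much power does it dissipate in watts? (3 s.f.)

A = m/(density·L) = 0.682/(2720×637) = 3.9362e-07 m²
R = ρL/A = (2.72×10^-8)(637)/(3.9362e-07) = 44.02 Ω
P = I²R = (4.23)² × 44.02 = 788 W

788 W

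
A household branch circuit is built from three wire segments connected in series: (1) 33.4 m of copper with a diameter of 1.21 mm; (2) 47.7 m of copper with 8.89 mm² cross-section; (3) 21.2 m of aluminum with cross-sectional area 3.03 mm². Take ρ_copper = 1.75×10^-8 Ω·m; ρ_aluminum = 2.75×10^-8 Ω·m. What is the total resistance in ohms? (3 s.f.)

0.795 Ω

Seg 1: A = π(d/2)² = π(6.0500e-04 m)² = 1.150e-06 m²
R_1 = (1.75×10^-8)(33.4)/(1.150e-06) = 0.5083 Ω
Seg 2: A = 8.89 mm² = 8.890e-06 m²
R_2 = (1.75×10^-8)(47.7)/(8.890e-06) = 0.0939 Ω
Seg 3: A = 3.03 mm² = 3.030e-06 m²
R_3 = (2.75×10^-8)(21.2)/(3.030e-06) = 0.1924 Ω
R_total = R_1 + R_2 + R_3 = 0.795 Ω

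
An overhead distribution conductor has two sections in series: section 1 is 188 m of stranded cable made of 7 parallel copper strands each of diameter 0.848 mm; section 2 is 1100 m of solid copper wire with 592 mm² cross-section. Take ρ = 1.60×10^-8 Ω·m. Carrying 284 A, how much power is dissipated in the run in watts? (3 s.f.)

Section 1: A_strand = π(4.2400e-04)² = 5.648e-07 m²; R₁ = ρL/(N·A_s) = (1.60×10^-8)(188)/(7×5.648e-07) = 0.7608 Ω
Section 2: A = 592 mm² = 5.920e-04 m²
R₂ = (1.60×10^-8)(1100)/(5.920e-04) = 0.02973 Ω
R = R₁ + R₂ = 0.7906 Ω
P = I²R = (284)² × 0.7906 = 63800 W

63800 W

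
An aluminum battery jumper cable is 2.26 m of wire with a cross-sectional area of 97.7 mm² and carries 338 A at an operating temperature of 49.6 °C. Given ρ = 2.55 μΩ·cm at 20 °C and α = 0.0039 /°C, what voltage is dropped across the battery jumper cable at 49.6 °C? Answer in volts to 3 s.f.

ρ = 2.55 μΩ·cm = 2.55×10^-8 Ω·m
A = 97.7 mm² = 9.770e-05 m²
R₍20₎ = ρL/A = (2.55×10^-8)(2.26)/(9.770e-05) = 5.899×10^-4 Ω
R₍49.6₎ = R₍20₎(1 + αΔT) = 5.899×10^-4 × (1 + 0.0039×29.6) = 6.580×10^-4 Ω
V = IR = 338 × 6.580×10^-4 = 0.222 V

0.222 V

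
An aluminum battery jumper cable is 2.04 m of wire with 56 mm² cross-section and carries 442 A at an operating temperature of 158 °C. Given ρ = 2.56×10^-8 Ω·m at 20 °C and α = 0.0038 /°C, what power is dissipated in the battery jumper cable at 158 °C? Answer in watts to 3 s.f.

A = 56 mm² = 5.600e-05 m²
R₍20₎ = ρL/A = (2.56×10^-8)(2.04)/(5.600e-05) = 9.326×10^-4 Ω
R₍158₎ = R₍20₎(1 + αΔT) = 9.326×10^-4 × (1 + 0.0038×138) = 0.001422 Ω
P = I²R = (442)² × 0.001422 = 278 W

278 W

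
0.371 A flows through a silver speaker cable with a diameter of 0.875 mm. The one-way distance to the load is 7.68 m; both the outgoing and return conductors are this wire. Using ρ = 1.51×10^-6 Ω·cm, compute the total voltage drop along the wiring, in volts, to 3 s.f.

ρ = 1.51×10^-6 Ω·cm = 1.51×10^-8 Ω·m
A = π(d/2)² = π(4.3750e-04 m)² = 6.013e-07 m²
Total conductor length (both ways) L = 2 × 7.68 = 15.36 m
R = ρL/A = (1.51×10^-8)(15.36)/(6.013e-07) = 0.3857 Ω
V = IR = 0.371 × 0.3857 = 0.143 V

0.143 V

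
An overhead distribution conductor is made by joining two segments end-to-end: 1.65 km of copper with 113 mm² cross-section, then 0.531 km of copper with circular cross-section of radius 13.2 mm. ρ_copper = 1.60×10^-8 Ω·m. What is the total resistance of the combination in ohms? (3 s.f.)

Segment 1: A = 113 mm² = 1.130e-04 m²
R₁ = ρL/A = (1.60×10^-8)(1650)/(1.130e-04) = 0.2336 Ω
Segment 2: A = πr² = π(1.3200e-02 m)² = 5.474e-04 m²
R₂ = (1.60×10^-8)(531)/(5.474e-04) = 0.01552 Ω
R = R₁ + R₂ = 0.249 Ω

0.249 Ω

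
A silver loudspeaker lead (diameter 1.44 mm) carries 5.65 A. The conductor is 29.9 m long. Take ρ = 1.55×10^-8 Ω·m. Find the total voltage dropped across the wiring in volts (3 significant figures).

1.61 V

A = π(d/2)² = π(7.2000e-04 m)² = 1.629e-06 m²
R = ρL/A = (1.55×10^-8)(29.9)/(1.629e-06) = 0.2846 Ω
V = IR = 5.65 × 0.2846 = 1.61 V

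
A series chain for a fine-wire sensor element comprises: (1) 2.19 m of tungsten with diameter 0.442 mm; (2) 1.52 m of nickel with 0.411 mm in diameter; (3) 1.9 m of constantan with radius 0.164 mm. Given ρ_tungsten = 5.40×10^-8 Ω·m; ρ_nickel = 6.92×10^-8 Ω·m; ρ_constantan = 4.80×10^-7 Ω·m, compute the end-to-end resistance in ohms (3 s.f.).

12.4 Ω

Seg 1: A = π(d/2)² = π(2.2100e-04 m)² = 1.534e-07 m²
R_1 = (5.40×10^-8)(2.19)/(1.534e-07) = 0.7707 Ω
Seg 2: A = π(d/2)² = π(2.0550e-04 m)² = 1.327e-07 m²
R_2 = (6.92×10^-8)(1.52)/(1.327e-07) = 0.7928 Ω
Seg 3: A = πr² = π(1.6400e-04 m)² = 8.450e-08 m²
R_3 = (4.80×10^-7)(1.9)/(8.450e-08) = 10.79 Ω
R_total = R_1 + R_2 + R_3 = 12.4 Ω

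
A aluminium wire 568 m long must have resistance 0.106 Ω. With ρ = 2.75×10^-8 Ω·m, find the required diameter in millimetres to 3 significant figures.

A = ρL/R = (2.75×10^-8)(568)/(0.106) = 1.474e-04 m²
d = 2√(A/π) = 1.370e-02 m = 13.7 mm

13.7 mm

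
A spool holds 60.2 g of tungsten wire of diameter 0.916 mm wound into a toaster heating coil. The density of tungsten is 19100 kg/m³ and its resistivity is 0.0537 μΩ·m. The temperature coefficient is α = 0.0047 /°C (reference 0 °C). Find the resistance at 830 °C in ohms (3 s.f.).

1.91 Ω

ρ = 0.0537 μΩ·m = 5.37×10^-8 Ω·m
A = π(d/2)² = π(4.5800e-04 m)² = 6.5899e-07 m²
L = m/(density·A) = 0.0602/(19100×6.5899e-07) = 4.783 m
R = ρL/A = (5.37×10^-8)(4.783)/(6.5899e-07) = 0.3897 Ω
R(830 °C) = 0.3897 × (1 + 0.0047×830) = 1.91 Ω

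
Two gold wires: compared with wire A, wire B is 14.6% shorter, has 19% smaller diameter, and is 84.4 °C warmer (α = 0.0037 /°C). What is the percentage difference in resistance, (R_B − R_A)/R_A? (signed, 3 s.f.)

R ∝ ρL/d² with ρ ∝ (1+αΔT), so R_B/R_A = (1 − 14.6/100) × (1 − 19/100)⁻² × (1 + 0.0037×84.4)
= 0.854 × 1.524 × 1.312 = 1.708
(R_B − R_A)/R_A = 1.708 − 1 = 70.8%

70.8%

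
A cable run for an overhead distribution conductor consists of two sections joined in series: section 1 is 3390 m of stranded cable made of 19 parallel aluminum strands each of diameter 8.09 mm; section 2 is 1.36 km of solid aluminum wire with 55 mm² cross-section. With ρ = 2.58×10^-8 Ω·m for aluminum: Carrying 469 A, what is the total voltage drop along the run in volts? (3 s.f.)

341 V

Section 1: A_strand = π(4.0450e-03)² = 5.140e-05 m²; R₁ = ρL/(N·A_s) = (2.58×10^-8)(3390)/(19×5.140e-05) = 0.08955 Ω
Section 2: A = 55 mm² = 5.500e-05 m²
R₂ = (2.58×10^-8)(1360)/(5.500e-05) = 0.638 Ω
R = R₁ + R₂ = 0.7275 Ω
V = IR = 469 × 0.7275 = 341 V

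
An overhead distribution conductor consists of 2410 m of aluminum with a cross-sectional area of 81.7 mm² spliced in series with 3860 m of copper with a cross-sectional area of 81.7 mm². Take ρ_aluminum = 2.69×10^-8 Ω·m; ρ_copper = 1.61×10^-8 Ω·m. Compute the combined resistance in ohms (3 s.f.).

Segment 1: A = 81.7 mm² = 8.170e-05 m²
R₁ = ρL/A = (2.69×10^-8)(2410)/(8.170e-05) = 0.7935 Ω
R₂ = (1.61×10^-8)(3860)/(8.170e-05) = 0.7607 Ω
R = R₁ + R₂ = 1.55 Ω

1.55 Ω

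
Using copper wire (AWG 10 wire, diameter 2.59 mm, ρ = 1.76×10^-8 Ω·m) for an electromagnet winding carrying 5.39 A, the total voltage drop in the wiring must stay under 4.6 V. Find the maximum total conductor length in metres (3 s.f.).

A = π(2.59/2 mm)² = π(1.2950e-03 m)² = 5.269e-06 m²
L_max = V_max·A/(1·ρI) = (4.6)(5.269e-06)/(1.76×10^-8×5.39) = 255 m

255 m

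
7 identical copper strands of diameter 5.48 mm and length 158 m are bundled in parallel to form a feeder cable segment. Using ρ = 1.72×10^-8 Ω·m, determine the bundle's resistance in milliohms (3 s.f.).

16.5 mΩ

A_strand = π(2.7400e-03 m)² = 2.359e-05 m²
R_strand = ρL/A = (1.72×10^-8)(158)/(2.359e-05) = 0.1152 Ω
R_total = R_strand/N = 0.1152/7 = 16.5 mΩ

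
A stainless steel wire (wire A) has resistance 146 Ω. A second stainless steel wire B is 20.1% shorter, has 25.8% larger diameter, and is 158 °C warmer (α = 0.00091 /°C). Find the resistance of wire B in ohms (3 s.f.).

84.3 Ω

R ∝ ρL/d² with ρ ∝ (1+αΔT), so R_B/R_A = (1 − 20.1/100) × (1 + 25.8/100)⁻² × (1 + 0.00091×158)
= 0.799 × 0.6319 × 1.144 = 0.5775
R_B = 0.5775 × 146 = 84.3 Ω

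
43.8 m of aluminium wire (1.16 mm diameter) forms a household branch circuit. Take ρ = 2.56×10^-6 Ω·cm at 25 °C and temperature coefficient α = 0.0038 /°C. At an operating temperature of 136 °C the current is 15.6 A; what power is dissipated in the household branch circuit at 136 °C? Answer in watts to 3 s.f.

ρ = 2.56×10^-6 Ω·cm = 2.56×10^-8 Ω·m
A = π(d/2)² = π(5.8000e-04 m)² = 1.057e-06 m²
R₍25₎ = ρL/A = (2.56×10^-8)(43.8)/(1.057e-06) = 1.061 Ω
R₍136₎ = R₍25₎(1 + αΔT) = 1.061 × (1 + 0.0038×111) = 1.509 Ω
P = I²R = (15.6)² × 1.509 = 367 W

367 W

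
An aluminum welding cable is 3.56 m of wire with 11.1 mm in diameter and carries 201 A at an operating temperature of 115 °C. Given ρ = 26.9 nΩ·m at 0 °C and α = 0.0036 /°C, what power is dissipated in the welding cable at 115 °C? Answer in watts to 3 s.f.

56.5 W

ρ = 26.9 nΩ·m = 2.69×10^-8 Ω·m
A = π(d/2)² = π(5.5500e-03 m)² = 9.677e-05 m²
R₍0₎ = ρL/A = (2.69×10^-8)(3.56)/(9.677e-05) = 9.896×10^-4 Ω
R₍115₎ = R₍0₎(1 + αΔT) = 9.896×10^-4 × (1 + 0.0036×115) = 0.001399 Ω
P = I²R = (201)² × 0.001399 = 56.5 W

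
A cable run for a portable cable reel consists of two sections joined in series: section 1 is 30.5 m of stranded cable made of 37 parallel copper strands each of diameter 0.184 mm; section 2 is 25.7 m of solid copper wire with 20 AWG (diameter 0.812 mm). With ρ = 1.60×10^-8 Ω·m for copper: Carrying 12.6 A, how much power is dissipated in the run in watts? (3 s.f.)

Section 1: A_strand = π(9.2000e-05)² = 2.659e-08 m²; R₁ = ρL/(N·A_s) = (1.60×10^-8)(30.5)/(37×2.659e-08) = 0.496 Ω
Section 2: A = π(0.812/2 mm)² = π(4.0600e-04 m)² = 5.178e-07 m²
R₂ = (1.60×10^-8)(25.7)/(5.178e-07) = 0.7941 Ω
R = R₁ + R₂ = 1.29 Ω
P = I²R = (12.6)² × 1.29 = 205 W

205 W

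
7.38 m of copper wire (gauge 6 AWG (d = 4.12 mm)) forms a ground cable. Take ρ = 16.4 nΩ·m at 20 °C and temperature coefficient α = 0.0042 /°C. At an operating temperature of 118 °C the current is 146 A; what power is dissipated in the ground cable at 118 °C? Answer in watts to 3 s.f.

273 W

ρ = 16.4 nΩ·m = 1.64×10^-8 Ω·m
A = π(4.12/2 mm)² = π(2.0600e-03 m)² = 1.333e-05 m²
R₍20₎ = ρL/A = (1.64×10^-8)(7.38)/(1.333e-05) = 0.009079 Ω
R₍118₎ = R₍20₎(1 + αΔT) = 0.009079 × (1 + 0.0042×98) = 0.01282 Ω
P = I²R = (146)² × 0.01282 = 273 W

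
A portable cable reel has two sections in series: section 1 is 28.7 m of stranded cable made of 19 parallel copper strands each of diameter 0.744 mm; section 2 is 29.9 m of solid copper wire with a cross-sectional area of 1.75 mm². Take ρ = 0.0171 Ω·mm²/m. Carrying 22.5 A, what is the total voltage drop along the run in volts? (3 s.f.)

7.91 V

ρ = 0.0171 Ω·mm²/m = 1.71×10^-8 Ω·m
Section 1: A_strand = π(3.7200e-04)² = 4.347e-07 m²; R₁ = ρL/(N·A_s) = (1.71×10^-8)(28.7)/(19×4.347e-07) = 0.05941 Ω
Section 2: A = 1.75 mm² = 1.750e-06 m²
R₂ = (1.71×10^-8)(29.9)/(1.750e-06) = 0.2922 Ω
R = R₁ + R₂ = 0.3516 Ω
V = IR = 22.5 × 0.3516 = 7.91 V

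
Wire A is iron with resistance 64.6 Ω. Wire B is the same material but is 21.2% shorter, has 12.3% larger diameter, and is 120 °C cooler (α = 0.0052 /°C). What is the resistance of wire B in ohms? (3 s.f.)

15.2 Ω

R ∝ ρL/d² with ρ ∝ (1+αΔT), so R_B/R_A = (1 − 21.2/100) × (1 + 12.3/100)⁻² × (1 − 0.0052×120)
= 0.788 × 0.7929 × 0.376 = 0.2349
R_B = 0.2349 × 64.6 = 15.2 Ω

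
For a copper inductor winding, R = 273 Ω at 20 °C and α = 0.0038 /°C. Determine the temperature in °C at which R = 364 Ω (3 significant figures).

108 °C

R = R₀(1 + α(T − T₀)) ⇒ T = T₀ + (R/R₀ − 1)/α
T = 20 + (364/273 − 1)/0.0038 = 20 + (0.3333)/0.0038 = 108 °C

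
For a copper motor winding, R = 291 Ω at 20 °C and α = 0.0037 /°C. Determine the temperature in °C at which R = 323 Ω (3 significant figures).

49.7 °C

R = R₀(1 + α(T − T₀)) ⇒ T = T₀ + (R/R₀ − 1)/α
T = 20 + (323/291 − 1)/0.0037 = 20 + (0.11)/0.0037 = 49.7 °C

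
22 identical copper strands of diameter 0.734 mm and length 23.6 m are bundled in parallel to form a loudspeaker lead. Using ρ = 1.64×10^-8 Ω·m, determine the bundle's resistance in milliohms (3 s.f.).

A_strand = π(3.6700e-04 m)² = 4.231e-07 m²
R_strand = ρL/A = (1.64×10^-8)(23.6)/(4.231e-07) = 0.9147 Ω
R_total = R_strand/N = 0.9147/22 = 41.6 mΩ

41.6 mΩ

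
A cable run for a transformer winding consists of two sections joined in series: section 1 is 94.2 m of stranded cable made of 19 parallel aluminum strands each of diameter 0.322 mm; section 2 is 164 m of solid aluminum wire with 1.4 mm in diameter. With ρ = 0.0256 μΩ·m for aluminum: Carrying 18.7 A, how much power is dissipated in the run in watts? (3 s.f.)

1500 W

ρ = 0.0256 μΩ·m = 2.56×10^-8 Ω·m
Section 1: A_strand = π(1.6100e-04)² = 8.143e-08 m²; R₁ = ρL/(N·A_s) = (2.56×10^-8)(94.2)/(19×8.143e-08) = 1.559 Ω
Section 2: A = π(d/2)² = π(7.0000e-04 m)² = 1.539e-06 m²
R₂ = (2.56×10^-8)(164)/(1.539e-06) = 2.727 Ω
R = R₁ + R₂ = 4.286 Ω
P = I²R = (18.7)² × 4.286 = 1500 W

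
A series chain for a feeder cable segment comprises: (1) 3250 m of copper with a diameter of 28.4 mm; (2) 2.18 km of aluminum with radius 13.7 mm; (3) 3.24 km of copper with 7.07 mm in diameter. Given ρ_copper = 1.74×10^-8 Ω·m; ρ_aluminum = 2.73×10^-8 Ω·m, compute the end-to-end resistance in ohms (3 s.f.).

Seg 1: A = π(d/2)² = π(1.4200e-02 m)² = 6.335e-04 m²
R_1 = (1.74×10^-8)(3250)/(6.335e-04) = 0.08927 Ω
Seg 2: A = πr² = π(1.3700e-02 m)² = 5.896e-04 m²
R_2 = (2.73×10^-8)(2180)/(5.896e-04) = 0.1009 Ω
Seg 3: A = π(d/2)² = π(3.5350e-03 m)² = 3.926e-05 m²
R_3 = (1.74×10^-8)(3240)/(3.926e-05) = 1.436 Ω
R_total = R_1 + R_2 + R_3 = 1.63 Ω

1.63 Ω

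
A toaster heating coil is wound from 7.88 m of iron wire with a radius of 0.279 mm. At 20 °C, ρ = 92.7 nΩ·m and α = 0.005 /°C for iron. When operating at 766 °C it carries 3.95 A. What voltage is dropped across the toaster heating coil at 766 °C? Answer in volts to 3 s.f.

ρ = 92.7 nΩ·m = 9.27×10^-8 Ω·m
A = πr² = π(2.7900e-04 m)² = 2.445e-07 m²
R₍20₎ = ρL/A = (9.27×10^-8)(7.88)/(2.445e-07) = 2.987 Ω
R₍766₎ = R₍20₎(1 + αΔT) = 2.987 × (1 + 0.005×746) = 14.13 Ω
V = IR = 3.95 × 14.13 = 55.8 V

55.8 V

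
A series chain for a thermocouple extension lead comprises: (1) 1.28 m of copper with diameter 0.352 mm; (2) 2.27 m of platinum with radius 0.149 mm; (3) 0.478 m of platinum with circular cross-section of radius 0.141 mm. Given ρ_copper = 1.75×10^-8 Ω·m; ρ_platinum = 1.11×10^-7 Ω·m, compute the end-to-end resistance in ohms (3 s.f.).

Seg 1: A = π(d/2)² = π(1.7600e-04 m)² = 9.731e-08 m²
R_1 = (1.75×10^-8)(1.28)/(9.731e-08) = 0.2302 Ω
Seg 2: A = πr² = π(1.4900e-04 m)² = 6.975e-08 m²
R_2 = (1.11×10^-7)(2.27)/(6.975e-08) = 3.613 Ω
Seg 3: A = πr² = π(1.4100e-04 m)² = 6.246e-08 m²
R_3 = (1.11×10^-7)(0.478)/(6.246e-08) = 0.8495 Ω
R_total = R_1 + R_2 + R_3 = 4.69 Ω

4.69 Ω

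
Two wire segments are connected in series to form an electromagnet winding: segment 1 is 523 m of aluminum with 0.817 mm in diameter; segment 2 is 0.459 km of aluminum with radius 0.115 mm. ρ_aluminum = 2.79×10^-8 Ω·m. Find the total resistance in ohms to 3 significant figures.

336 Ω

Segment 1: A = π(d/2)² = π(4.0850e-04 m)² = 5.242e-07 m²
R₁ = ρL/A = (2.79×10^-8)(523)/(5.242e-07) = 27.83 Ω
Segment 2: A = πr² = π(1.1500e-04 m)² = 4.155e-08 m²
R₂ = (2.79×10^-8)(459)/(4.155e-08) = 308.2 Ω
R = R₁ + R₂ = 336 Ω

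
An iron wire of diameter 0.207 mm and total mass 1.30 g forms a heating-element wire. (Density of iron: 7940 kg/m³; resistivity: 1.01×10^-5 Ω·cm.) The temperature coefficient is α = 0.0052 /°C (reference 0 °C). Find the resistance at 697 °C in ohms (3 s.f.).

ρ = 1.01×10^-5 Ω·cm = 1.01×10^-7 Ω·m
A = π(d/2)² = π(1.0350e-04 m)² = 3.3654e-08 m²
L = m/(density·A) = 0.0013/(7940×3.3654e-08) = 4.865 m
R = ρL/A = (1.01×10^-7)(4.865)/(3.3654e-08) = 14.6 Ω
R(697 °C) = 14.6 × (1 + 0.0052×697) = 67.5 Ω

67.5 Ω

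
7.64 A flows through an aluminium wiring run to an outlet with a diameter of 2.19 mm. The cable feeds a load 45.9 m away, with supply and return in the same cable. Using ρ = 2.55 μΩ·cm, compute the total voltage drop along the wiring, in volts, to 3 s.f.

4.75 V

ρ = 2.55 μΩ·cm = 2.55×10^-8 Ω·m
A = π(d/2)² = π(1.0950e-03 m)² = 3.767e-06 m²
Total conductor length (both ways) L = 2 × 45.9 = 91.8 m
R = ρL/A = (2.55×10^-8)(91.8)/(3.767e-06) = 0.6214 Ω
V = IR = 7.64 × 0.6214 = 4.75 V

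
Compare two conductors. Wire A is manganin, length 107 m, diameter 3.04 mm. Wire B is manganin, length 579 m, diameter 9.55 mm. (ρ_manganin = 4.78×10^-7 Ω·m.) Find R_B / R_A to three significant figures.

0.548

R ∝ ρL/d², so R_B/R_A = (L_B/L_A) × (d_A/d_B)²
= (579/107) × (3.04/9.55)² = 0.548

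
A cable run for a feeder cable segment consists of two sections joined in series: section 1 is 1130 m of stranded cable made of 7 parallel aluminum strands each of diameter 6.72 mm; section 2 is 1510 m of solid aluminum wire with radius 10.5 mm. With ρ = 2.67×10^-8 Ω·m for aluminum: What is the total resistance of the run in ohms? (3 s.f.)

0.238 Ω

Section 1: A_strand = π(3.3600e-03)² = 3.547e-05 m²; R₁ = ρL/(N·A_s) = (2.67×10^-8)(1130)/(7×3.547e-05) = 0.1215 Ω
Section 2: A = πr² = π(1.0500e-02 m)² = 3.464e-04 m²
R₂ = (2.67×10^-8)(1510)/(3.464e-04) = 0.1164 Ω
R = R₁ + R₂ = 0.238 Ω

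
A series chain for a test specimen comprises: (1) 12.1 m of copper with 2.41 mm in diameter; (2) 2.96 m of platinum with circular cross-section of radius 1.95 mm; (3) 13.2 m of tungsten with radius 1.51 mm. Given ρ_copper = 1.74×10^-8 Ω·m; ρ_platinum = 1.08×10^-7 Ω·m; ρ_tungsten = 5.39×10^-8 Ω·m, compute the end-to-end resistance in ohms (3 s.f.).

Seg 1: A = π(d/2)² = π(1.2050e-03 m)² = 4.562e-06 m²
R_1 = (1.74×10^-8)(12.1)/(4.562e-06) = 0.04615 Ω
Seg 2: A = πr² = π(1.9500e-03 m)² = 1.195e-05 m²
R_2 = (1.08×10^-7)(2.96)/(1.195e-05) = 0.02676 Ω
Seg 3: A = πr² = π(1.5100e-03 m)² = 7.163e-06 m²
R_3 = (5.39×10^-8)(13.2)/(7.163e-06) = 0.09933 Ω
R_total = R_1 + R_2 + R_3 = 0.172 Ω

0.172 Ω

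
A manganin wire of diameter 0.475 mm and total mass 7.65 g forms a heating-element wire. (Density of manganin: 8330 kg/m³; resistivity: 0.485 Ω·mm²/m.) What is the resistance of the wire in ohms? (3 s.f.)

14.2 Ω

ρ = 0.485 Ω·mm²/m = 4.85×10^-7 Ω·m
A = π(d/2)² = π(2.3750e-04 m)² = 1.7721e-07 m²
L = m/(density·A) = 0.00765/(8330×1.7721e-07) = 5.183 m
R = ρL/A = (4.85×10^-7)(5.183)/(1.7721e-07) = 14.2 Ω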